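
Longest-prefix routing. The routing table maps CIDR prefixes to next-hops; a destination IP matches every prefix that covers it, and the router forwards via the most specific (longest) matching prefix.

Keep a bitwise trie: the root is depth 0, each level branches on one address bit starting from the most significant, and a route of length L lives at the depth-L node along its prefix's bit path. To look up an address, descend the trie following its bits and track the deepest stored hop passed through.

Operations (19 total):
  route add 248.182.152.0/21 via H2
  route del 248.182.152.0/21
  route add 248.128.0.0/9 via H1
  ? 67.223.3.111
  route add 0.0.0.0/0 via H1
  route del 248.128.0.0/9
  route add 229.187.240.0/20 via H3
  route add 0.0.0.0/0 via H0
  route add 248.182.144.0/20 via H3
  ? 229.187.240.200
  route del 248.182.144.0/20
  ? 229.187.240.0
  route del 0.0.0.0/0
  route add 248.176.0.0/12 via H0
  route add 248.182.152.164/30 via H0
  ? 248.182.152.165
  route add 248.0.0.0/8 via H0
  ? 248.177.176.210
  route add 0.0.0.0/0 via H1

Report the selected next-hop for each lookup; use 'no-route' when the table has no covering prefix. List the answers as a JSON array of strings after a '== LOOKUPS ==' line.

Trace:
  + 248.182.152.0/21 (H2) depth=21
  - 248.182.152.0/21 clear@21
  + 248.128.0.0/9 (H1) depth=9
  ? 67.223.3.111  path d0:-  best=no-route
  + 0.0.0.0/0 (H1) depth=0
  - 248.128.0.0/9 clear@9
  + 229.187.240.0/20 (H3) depth=20
  + 0.0.0.0/0 (H0) depth=0
  + 248.182.144.0/20 (H3) depth=20
  ? 229.187.240.200  path d0:H0→d1:-→d2:-→d3:-→d4:-→d5:-→d6:-→d7:-→d8:-→d9:-→d10:-→d11:-→d12:-→d13:-→d14:-→d15:-→d16:-→d17:-→d18:-→d19:-→d20:H3  best=H3
  - 248.182.144.0/20 clear@20
  ? 229.187.240.0  path d0:H0→d1:-→d2:-→d3:-→d4:-→d5:-→d6:-→d7:-→d8:-→d9:-→d10:-→d11:-→d12:-→d13:-→d14:-→d15:-→d16:-→d17:-→d18:-→d19:-→d20:H3  best=H3
  - 0.0.0.0/0 clear@0
  + 248.176.0.0/12 (H0) depth=12
  + 248.182.152.164/30 (H0) depth=30
  ? 248.182.152.165  path d0:-→d1:-→d2:-→d3:-→d4:-→d5:-→d6:-→d7:-→d8:-→d9:-→d10:-→d11:-→d12:H0→d13:-→d14:-→d15:-→d16:-→d17:-→d18:-→d19:-→d20:-→d21:-→d22:-→d23:-→d24:-→d25:-→d26:-→d27:-→d28:-→d29:-→d30:H0  best=H0
  + 248.0.0.0/8 (H0) depth=8
  ? 248.177.176.210  path d0:-→d1:-→d2:-→d3:-→d4:-→d5:-→d6:-→d7:-→d8:H0→d9:-→d10:-→d11:-→d12:H0→d13:-  best=H0
  + 0.0.0.0/0 (H1) depth=0

== LOOKUPS ==
["no-route","H3","H3","H0","H0"]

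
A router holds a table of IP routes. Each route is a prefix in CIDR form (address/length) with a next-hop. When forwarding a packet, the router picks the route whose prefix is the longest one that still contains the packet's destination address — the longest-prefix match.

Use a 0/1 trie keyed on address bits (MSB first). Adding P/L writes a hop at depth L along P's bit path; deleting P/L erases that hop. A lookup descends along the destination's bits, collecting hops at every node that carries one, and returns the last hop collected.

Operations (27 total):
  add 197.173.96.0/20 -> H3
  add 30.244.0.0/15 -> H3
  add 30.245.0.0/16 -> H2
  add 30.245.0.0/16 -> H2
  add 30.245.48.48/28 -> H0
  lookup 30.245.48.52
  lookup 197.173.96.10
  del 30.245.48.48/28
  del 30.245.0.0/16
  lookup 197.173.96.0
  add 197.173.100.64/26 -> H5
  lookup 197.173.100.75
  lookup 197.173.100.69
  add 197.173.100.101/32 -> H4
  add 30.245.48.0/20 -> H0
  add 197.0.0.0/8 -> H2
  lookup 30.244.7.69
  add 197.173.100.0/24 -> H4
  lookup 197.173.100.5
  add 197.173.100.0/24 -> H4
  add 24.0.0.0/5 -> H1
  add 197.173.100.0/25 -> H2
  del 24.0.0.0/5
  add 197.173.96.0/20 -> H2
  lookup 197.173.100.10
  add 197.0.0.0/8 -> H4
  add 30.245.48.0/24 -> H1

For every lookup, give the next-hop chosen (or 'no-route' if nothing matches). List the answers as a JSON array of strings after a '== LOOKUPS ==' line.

Process each operation:
  + 197.173.96.0/20 (H3) depth=20
  + 30.244.0.0/15 (H3) depth=15
  + 30.245.0.0/16 (H2) depth=16
  + 30.245.0.0/16 (H2) depth=16
  + 30.245.48.48/28 (H0) depth=28
  Q 30.245.48.52: descend 0001111011110101001100000011 ; hops seen [H3,H2,H0] ; pick H0
  Q 197.173.96.10: descend 11000101101011010110 ; hops seen [H3] ; pick H3
  - 30.245.48.48/28 clear@28
  - 30.245.0.0/16 clear@16
  Q 197.173.96.0: descend 11000101101011010110 ; hops seen [H3] ; pick H3
  + 197.173.100.64/26 (H5) depth=26
  Q 197.173.100.75: descend 11000101101011010110010001 ; hops seen [H3,H5] ; pick H5
  Q 197.173.100.69: descend 11000101101011010110010001 ; hops seen [H3,H5] ; pick H5
  + 197.173.100.101/32 (H4) depth=32
  + 30.245.48.0/20 (H0) depth=20
  + 197.0.0.0/8 (H2) depth=8
  Q 30.244.7.69: descend 000111101111010 ; hops seen [H3] ; pick H3
  + 197.173.100.0/24 (H4) depth=24
  Q 197.173.100.5: descend 1100010110101101011001000 ; hops seen [H2,H3,H4] ; pick H4
  + 197.173.100.0/24 (H4) depth=24
  + 24.0.0.0/5 (H1) depth=5
  + 197.173.100.0/25 (H2) depth=25
  - 24.0.0.0/5 clear@5
  + 197.173.96.0/20 (H2) depth=20
  Q 197.173.100.10: descend 1100010110101101011001000 ; hops seen [H2,H2,H4,H2] ; pick H2
  + 197.0.0.0/8 (H4) depth=8
  + 30.245.48.0/24 (H1) depth=24

== LOOKUPS ==
["H0","H3","H3","H5","H5","H3","H4","H2"]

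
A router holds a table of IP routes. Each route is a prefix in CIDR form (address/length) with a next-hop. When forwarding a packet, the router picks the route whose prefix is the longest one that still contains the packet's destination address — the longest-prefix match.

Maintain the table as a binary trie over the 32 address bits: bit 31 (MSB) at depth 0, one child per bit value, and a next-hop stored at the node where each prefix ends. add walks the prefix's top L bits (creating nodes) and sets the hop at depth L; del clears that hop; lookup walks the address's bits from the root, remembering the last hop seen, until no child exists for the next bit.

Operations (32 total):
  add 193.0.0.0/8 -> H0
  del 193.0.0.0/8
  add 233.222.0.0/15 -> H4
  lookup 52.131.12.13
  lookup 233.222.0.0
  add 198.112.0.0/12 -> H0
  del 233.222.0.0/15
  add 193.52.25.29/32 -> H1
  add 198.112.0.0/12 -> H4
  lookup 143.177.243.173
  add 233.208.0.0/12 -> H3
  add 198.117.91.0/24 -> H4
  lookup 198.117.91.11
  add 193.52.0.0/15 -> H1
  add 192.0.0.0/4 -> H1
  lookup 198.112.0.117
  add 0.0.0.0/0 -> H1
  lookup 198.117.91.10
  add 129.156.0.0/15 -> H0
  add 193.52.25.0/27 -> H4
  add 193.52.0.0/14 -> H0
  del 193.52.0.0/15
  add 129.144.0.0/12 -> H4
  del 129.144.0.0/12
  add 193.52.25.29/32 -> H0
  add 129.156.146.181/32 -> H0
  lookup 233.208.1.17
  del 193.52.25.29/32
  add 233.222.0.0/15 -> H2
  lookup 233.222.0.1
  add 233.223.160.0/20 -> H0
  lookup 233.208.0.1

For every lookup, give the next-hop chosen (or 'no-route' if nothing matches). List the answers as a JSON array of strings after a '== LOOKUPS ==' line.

Process each operation:
  + 193.0.0.0/8 (H0) depth=8
  del 193.0.0.0/8 (clear depth 8)
  + 233.222.0.0/15 (H4) depth=15
  ? 52.131.12.13  path d0:-  best=no-route
  ? 233.222.0.0  path d0:-→d1:-→d2:-→d3:-→d4:-→d5:-→d6:-→d7:-→d8:-→d9:-→d10:-→d11:-→d12:-→d13:-→d14:-→d15:H4  best=H4
  + 198.112.0.0/12 (H0) depth=12
  del 233.222.0.0/15 (clear depth 15)
  + 193.52.25.29/32 (H1) depth=32
  + 198.112.0.0/12 (H4) depth=12
  ? 143.177.243.173  path d0:-→d1:-  best=no-route
  + 233.208.0.0/12 (H3) depth=12
  + 198.117.91.0/24 (H4) depth=24
  ? 198.117.91.11  path d0:-→d1:-→d2:-→d3:-→d4:-→d5:-→d6:-→d7:-→d8:-→d9:-→d10:-→d11:-→d12:H4→d13:-→d14:-→d15:-→d16:-→d17:-→d18:-→d19:-→d20:-→d21:-→d22:-→d23:-→d24:H4  best=H4
  + 193.52.0.0/15 (H1) depth=15
  + 192.0.0.0/4 (H1) depth=4
  ? 198.112.0.117  path d0:-→d1:-→d2:-→d3:-→d4:H1→d5:-→d6:-→d7:-→d8:-→d9:-→d10:-→d11:-→d12:H4→d13:-  best=H4
  + 0.0.0.0/0 (H1) depth=0
  ? 198.117.91.10  path d0:H1→d1:-→d2:-→d3:-→d4:H1→d5:-→d6:-→d7:-→d8:-→d9:-→d10:-→d11:-→d12:H4→d13:-→d14:-→d15:-→d16:-→d17:-→d18:-→d19:-→d20:-→d21:-→d22:-→d23:-→d24:H4  best=H4
  + 129.156.0.0/15 (H0) depth=15
  + 193.52.25.0/27 (H4) depth=27
  + 193.52.0.0/14 (H0) depth=14
  del 193.52.0.0/15 (clear depth 15)
  + 129.144.0.0/12 (H4) depth=12
  del 129.144.0.0/12 (clear depth 12)
  + 193.52.25.29/32 (H0) depth=32
  + 129.156.146.181/32 (H0) depth=32
  ? 233.208.1.17  path d0:H1→d1:-→d2:-→d3:-→d4:-→d5:-→d6:-→d7:-→d8:-→d9:-→d10:-→d11:-→d12:H3  best=H3
  del 193.52.25.29/32 (clear depth 32)
  + 233.222.0.0/15 (H2) depth=15
  ? 233.222.0.1  path d0:H1→d1:-→d2:-→d3:-→d4:-→d5:-→d6:-→d7:-→d8:-→d9:-→d10:-→d11:-→d12:H3→d13:-→d14:-→d15:H2  best=H2
  + 233.223.160.0/20 (H0) depth=20
  ? 233.208.0.1  path d0:H1→d1:-→d2:-→d3:-→d4:-→d5:-→d6:-→d7:-→d8:-→d9:-→d10:-→d11:-→d12:H3  best=H3

== LOOKUPS ==
["no-route","H4","no-route","H4","H4","H4","H3","H2","H3"]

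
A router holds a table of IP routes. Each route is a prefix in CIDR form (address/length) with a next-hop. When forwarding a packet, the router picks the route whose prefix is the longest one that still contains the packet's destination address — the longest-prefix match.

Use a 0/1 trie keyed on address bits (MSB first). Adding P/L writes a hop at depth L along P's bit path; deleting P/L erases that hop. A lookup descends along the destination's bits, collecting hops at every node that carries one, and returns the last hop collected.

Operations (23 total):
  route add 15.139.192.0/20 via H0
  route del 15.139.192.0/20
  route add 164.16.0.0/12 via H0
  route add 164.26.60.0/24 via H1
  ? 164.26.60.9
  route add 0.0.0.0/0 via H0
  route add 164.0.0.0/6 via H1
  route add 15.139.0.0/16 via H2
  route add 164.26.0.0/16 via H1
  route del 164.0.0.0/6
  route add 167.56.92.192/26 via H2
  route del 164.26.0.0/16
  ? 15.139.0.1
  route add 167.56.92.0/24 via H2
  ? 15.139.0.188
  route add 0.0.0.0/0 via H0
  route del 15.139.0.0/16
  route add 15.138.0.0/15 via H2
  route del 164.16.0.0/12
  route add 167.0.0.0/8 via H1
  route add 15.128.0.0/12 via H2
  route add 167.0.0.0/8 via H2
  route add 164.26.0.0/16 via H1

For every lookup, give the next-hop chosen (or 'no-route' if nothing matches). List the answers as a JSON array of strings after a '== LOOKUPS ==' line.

Trace:
  add 15.139.192.0/20 -> H0 at depth 20
  del 15.139.192.0/20 (clear depth 20)
  add 164.16.0.0/12 -> H0 at depth 12
  add 164.26.60.0/24 -> H1 at depth 24
  Q 164.26.60.9: descend 101001000001101000111100 ; hops seen [H0,H1] ; pick H1
  add 0.0.0.0/0 -> H0 at depth 0
  add 164.0.0.0/6 -> H1 at depth 6
  add 15.139.0.0/16 -> H2 at depth 16
  add 164.26.0.0/16 -> H1 at depth 16
  del 164.0.0.0/6 (clear depth 6)
  add 167.56.92.192/26 -> H2 at depth 26
  del 164.26.0.0/16 (clear depth 16)
  Q 15.139.0.1: descend 0000111110001011 ; hops seen [H0,H2] ; pick H2
  add 167.56.92.0/24 -> H2 at depth 24
  Q 15.139.0.188: descend 0000111110001011 ; hops seen [H0,H2] ; pick H2
  add 0.0.0.0/0 -> H0 at depth 0
  del 15.139.0.0/16 (clear depth 16)
  add 15.138.0.0/15 -> H2 at depth 15
  del 164.16.0.0/12 (clear depth 12)
  add 167.0.0.0/8 -> H1 at depth 8
  add 15.128.0.0/12 -> H2 at depth 12
  add 167.0.0.0/8 -> H2 at depth 8
  add 164.26.0.0/16 -> H1 at depth 16

== LOOKUPS ==
["H1","H2","H2"]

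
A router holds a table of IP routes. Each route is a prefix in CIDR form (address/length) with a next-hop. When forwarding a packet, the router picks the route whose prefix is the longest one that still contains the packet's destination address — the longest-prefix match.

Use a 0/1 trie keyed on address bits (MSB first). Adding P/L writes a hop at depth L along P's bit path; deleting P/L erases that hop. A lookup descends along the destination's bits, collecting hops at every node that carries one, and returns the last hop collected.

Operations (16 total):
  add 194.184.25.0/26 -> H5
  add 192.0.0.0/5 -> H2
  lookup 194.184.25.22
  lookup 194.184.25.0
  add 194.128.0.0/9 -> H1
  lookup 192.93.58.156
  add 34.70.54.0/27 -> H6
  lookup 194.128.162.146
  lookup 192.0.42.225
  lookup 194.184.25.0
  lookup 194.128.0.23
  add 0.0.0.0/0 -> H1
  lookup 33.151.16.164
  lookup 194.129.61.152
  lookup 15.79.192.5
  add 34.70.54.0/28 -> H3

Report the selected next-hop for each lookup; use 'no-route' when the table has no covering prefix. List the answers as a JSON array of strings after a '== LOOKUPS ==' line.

Process each operation:
  add 194.184.25.0/26 -> H5 at depth 26
  add 192.0.0.0/5 -> H2 at depth 5
  Q 194.184.25.22: descend 11000010101110000001100100 ; hops seen [H2,H5] ; pick H5
  Q 194.184.25.0: descend 11000010101110000001100100 ; hops seen [H2,H5] ; pick H5
  add 194.128.0.0/9 -> H1 at depth 9
  Q 192.93.58.156: descend 110000 ; hops seen [H2] ; pick H2
  add 34.70.54.0/27 -> H6 at depth 27
  Q 194.128.162.146: descend 1100001010 ; hops seen [H2,H1] ; pick H1
  Q 192.0.42.225: descend 110000 ; hops seen [H2] ; pick H2
  Q 194.184.25.0: descend 11000010101110000001100100 ; hops seen [H2,H1,H5] ; pick H5
  Q 194.128.0.23: descend 1100001010 ; hops seen [H2,H1] ; pick H1
  add 0.0.0.0/0 -> H1 at depth 0
  Q 33.151.16.164: descend 001000 ; hops seen [H1] ; pick H1
  Q 194.129.61.152: descend 1100001010 ; hops seen [H1,H2,H1] ; pick H1
  Q 15.79.192.5: descend 00 ; hops seen [H1] ; pick H1
  add 34.70.54.0/28 -> H3 at depth 28

== LOOKUPS ==
["H5","H5","H2","H1","H2","H5","H1","H1","H1","H1"]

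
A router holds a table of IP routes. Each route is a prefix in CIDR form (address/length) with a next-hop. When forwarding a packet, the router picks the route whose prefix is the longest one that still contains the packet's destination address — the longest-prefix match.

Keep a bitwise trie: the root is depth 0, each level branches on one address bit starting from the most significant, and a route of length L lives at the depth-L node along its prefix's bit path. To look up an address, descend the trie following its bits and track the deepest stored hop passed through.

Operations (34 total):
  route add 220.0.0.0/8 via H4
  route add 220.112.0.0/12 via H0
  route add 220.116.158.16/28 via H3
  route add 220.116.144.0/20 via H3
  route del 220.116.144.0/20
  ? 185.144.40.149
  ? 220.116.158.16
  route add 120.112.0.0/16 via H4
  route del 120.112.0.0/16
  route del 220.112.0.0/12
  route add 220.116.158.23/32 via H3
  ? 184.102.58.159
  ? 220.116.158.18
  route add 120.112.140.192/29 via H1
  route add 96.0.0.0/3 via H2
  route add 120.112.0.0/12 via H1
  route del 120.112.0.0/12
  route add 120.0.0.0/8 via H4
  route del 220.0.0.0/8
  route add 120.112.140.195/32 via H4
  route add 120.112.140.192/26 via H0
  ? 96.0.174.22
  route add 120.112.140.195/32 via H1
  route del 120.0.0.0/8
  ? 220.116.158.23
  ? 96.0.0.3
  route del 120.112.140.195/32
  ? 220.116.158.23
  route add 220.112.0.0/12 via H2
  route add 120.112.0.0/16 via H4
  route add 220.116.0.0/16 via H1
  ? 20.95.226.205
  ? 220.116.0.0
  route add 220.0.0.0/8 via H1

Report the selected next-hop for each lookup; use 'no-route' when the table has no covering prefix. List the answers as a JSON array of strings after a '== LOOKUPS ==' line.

Process each operation:
  add 220.0.0.0/8 -> H4 at depth 8
  add 220.112.0.0/12 -> H0 at depth 12
  add 220.116.158.16/28 -> H3 at depth 28
  add 220.116.144.0/20 -> H3 at depth 20
  del 220.116.144.0/20 (clear depth 20)
  Q 185.144.40.149: descend 1 ; hops seen [∅] ; pick no-route
  Q 220.116.158.16: descend 1101110001110100100111100001 ; hops seen [H4,H0,H3] ; pick H3
  add 120.112.0.0/16 -> H4 at depth 16
  del 120.112.0.0/16 (clear depth 16)
  del 220.112.0.0/12 (clear depth 12)
  add 220.116.158.23/32 -> H3 at depth 32
  Q 184.102.58.159: descend 1 ; hops seen [∅] ; pick no-route
  Q 220.116.158.18: descend 11011100011101001001111000010 ; hops seen [H4,H3] ; pick H3
  add 120.112.140.192/29 -> H1 at depth 29
  add 96.0.0.0/3 -> H2 at depth 3
  add 120.112.0.0/12 -> H1 at depth 12
  del 120.112.0.0/12 (clear depth 12)
  add 120.0.0.0/8 -> H4 at depth 8
  del 220.0.0.0/8 (clear depth 8)
  add 120.112.140.195/32 -> H4 at depth 32
  add 120.112.140.192/26 -> H0 at depth 26
  Q 96.0.174.22: descend 011 ; hops seen [H2] ; pick H2
  add 120.112.140.195/32 -> H1 at depth 32
  del 120.0.0.0/8 (clear depth 8)
  Q 220.116.158.23: descend 11011100011101001001111000010111 ; hops seen [H3,H3] ; pick H3
  Q 96.0.0.3: descend 011 ; hops seen [H2] ; pick H2
  del 120.112.140.195/32 (clear depth 32)
  Q 220.116.158.23: descend 11011100011101001001111000010111 ; hops seen [H3,H3] ; pick H3
  add 220.112.0.0/12 -> H2 at depth 12
  add 120.112.0.0/16 -> H4 at depth 16
  add 220.116.0.0/16 -> H1 at depth 16
  Q 20.95.226.205: descend 0 ; hops seen [∅] ; pick no-route
  Q 220.116.0.0: descend 1101110001110100 ; hops seen [H2,H1] ; pick H1
  add 220.0.0.0/8 -> H1 at depth 8

== LOOKUPS ==
["no-route","H3","no-route","H3","H2","H3","H2","H3","no-route","H1"]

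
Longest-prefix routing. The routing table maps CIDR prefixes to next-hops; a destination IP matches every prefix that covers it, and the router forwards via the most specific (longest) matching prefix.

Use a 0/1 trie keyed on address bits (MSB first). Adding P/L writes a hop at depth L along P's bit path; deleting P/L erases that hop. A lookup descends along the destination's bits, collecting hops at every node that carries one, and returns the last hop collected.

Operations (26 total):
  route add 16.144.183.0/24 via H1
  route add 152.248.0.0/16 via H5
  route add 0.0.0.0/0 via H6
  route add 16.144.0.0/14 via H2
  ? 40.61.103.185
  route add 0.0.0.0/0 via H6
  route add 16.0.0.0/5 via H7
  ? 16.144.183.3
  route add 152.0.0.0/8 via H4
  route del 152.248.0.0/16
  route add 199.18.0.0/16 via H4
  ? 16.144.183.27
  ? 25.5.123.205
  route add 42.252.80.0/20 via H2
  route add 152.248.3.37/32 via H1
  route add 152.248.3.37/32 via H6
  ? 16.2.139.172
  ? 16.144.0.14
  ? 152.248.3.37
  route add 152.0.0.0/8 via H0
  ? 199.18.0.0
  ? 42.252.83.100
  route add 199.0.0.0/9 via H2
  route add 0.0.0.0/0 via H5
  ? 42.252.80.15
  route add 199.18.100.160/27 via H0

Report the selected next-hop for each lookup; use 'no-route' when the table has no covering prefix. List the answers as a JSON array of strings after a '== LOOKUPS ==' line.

Apply in order:
  + 16.144.183.0/24 (H1) depth=24
  + 152.248.0.0/16 (H5) depth=16
  + 0.0.0.0/0 (H6) depth=0
  + 16.144.0.0/14 (H2) depth=14
  Q 40.61.103.185: descend 00 ; hops seen [H6] ; pick H6
  + 0.0.0.0/0 (H6) depth=0
  + 16.0.0.0/5 (H7) depth=5
  Q 16.144.183.3: descend 000100001001000010110111 ; hops seen [H6,H7,H2,H1] ; pick H1
  + 152.0.0.0/8 (H4) depth=8
  del 152.248.0.0/16 (clear depth 16)
  + 199.18.0.0/16 (H4) depth=16
  Q 16.144.183.27: descend 000100001001000010110111 ; hops seen [H6,H7,H2,H1] ; pick H1
  Q 25.5.123.205: descend 0001 ; hops seen [H6] ; pick H6
  + 42.252.80.0/20 (H2) depth=20
  + 152.248.3.37/32 (H1) depth=32
  + 152.248.3.37/32 (H6) depth=32
  Q 16.2.139.172: descend 00010000 ; hops seen [H6,H7] ; pick H7
  Q 16.144.0.14: descend 0001000010010000 ; hops seen [H6,H7,H2] ; pick H2
  Q 152.248.3.37: descend 10011000111110000000001100100101 ; hops seen [H6,H4,H6] ; pick H6
  + 152.0.0.0/8 (H0) depth=8
  Q 199.18.0.0: descend 1100011100010010 ; hops seen [H6,H4] ; pick H4
  Q 42.252.83.100: descend 00101010111111000101 ; hops seen [H6,H2] ; pick H2
  + 199.0.0.0/9 (H2) depth=9
  + 0.0.0.0/0 (H5) depth=0
  Q 42.252.80.15: descend 00101010111111000101 ; hops seen [H5,H2] ; pick H2
  + 199.18.100.160/27 (H0) depth=27

== LOOKUPS ==
["H6","H1","H1","H6","H7","H2","H6","H4","H2","H2"]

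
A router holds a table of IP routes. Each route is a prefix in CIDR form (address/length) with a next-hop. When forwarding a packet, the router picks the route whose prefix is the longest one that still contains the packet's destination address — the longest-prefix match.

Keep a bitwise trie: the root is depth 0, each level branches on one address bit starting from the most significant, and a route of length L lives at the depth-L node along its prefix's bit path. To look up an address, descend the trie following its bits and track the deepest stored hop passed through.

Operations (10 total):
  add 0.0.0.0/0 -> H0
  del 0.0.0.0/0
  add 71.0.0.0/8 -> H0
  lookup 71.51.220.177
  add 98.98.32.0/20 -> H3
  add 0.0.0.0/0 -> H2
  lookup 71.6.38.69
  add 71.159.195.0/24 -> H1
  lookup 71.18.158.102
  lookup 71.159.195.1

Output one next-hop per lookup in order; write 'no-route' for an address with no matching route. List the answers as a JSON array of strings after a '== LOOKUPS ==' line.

Apply in order:
  add 0.0.0.0/0 -> H0 at depth 0
  del 0.0.0.0/0 (clear depth 0)
  add 71.0.0.0/8 -> H0 at depth 8
  ? 71.51.220.177  path d0:-→d1:-→d2:-→d3:-→d4:-→d5:-→d6:-→d7:-→d8:H0  best=H0
  add 98.98.32.0/20 -> H3 at depth 20
  add 0.0.0.0/0 -> H2 at depth 0
  ? 71.6.38.69  path d0:H2→d1:-→d2:-→d3:-→d4:-→d5:-→d6:-→d7:-→d8:H0  best=H0
  add 71.159.195.0/24 -> H1 at depth 24
  ? 71.18.158.102  path d0:H2→d1:-→d2:-→d3:-→d4:-→d5:-→d6:-→d7:-→d8:H0  best=H0
  ? 71.159.195.1  path d0:H2→d1:-→d2:-→d3:-→d4:-→d5:-→d6:-→d7:-→d8:H0→d9:-→d10:-→d11:-→d12:-→d13:-→d14:-→d15:-→d16:-→d17:-→d18:-→d19:-→d20:-→d21:-→d22:-→d23:-→d24:H1  best=H1

== LOOKUPS ==
["H0","H0","H0","H1"]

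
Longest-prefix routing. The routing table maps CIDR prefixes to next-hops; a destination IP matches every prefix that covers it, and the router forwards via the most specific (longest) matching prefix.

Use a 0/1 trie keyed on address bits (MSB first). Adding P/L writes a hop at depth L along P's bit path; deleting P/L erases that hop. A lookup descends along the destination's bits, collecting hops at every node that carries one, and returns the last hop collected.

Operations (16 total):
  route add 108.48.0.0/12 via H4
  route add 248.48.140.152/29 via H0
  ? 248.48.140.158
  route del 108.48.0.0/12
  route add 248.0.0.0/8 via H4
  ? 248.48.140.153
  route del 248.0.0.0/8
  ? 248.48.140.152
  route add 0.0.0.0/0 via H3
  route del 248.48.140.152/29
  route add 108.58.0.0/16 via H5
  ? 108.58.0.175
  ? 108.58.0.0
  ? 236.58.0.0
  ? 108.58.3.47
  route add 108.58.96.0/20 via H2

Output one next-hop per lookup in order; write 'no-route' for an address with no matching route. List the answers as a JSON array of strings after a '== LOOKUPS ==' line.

Apply in order:
  add 108.48.0.0/12 -> H4 at depth 12
  add 248.48.140.152/29 -> H0 at depth 29
  ? 248.48.140.158  path d0:-→d1:-→d2:-→d3:-→d4:-→d5:-→d6:-→d7:-→d8:-→d9:-→d10:-→d11:-→d12:-→d13:-→d14:-→d15:-→d16:-→d17:-→d18:-→d19:-→d20:-→d21:-→d22:-→d23:-→d24:-→d25:-→d26:-→d27:-→d28:-→d29:H0  best=H0
  - 108.48.0.0/12 clear@12
  add 248.0.0.0/8 -> H4 at depth 8
  ? 248.48.140.153  path d0:-→d1:-→d2:-→d3:-→d4:-→d5:-→d6:-→d7:-→d8:H4→d9:-→d10:-→d11:-→d12:-→d13:-→d14:-→d15:-→d16:-→d17:-→d18:-→d19:-→d20:-→d21:-→d22:-→d23:-→d24:-→d25:-→d26:-→d27:-→d28:-→d29:H0  best=H0
  - 248.0.0.0/8 clear@8
  ? 248.48.140.152  path d0:-→d1:-→d2:-→d3:-→d4:-→d5:-→d6:-→d7:-→d8:-→d9:-→d10:-→d11:-→d12:-→d13:-→d14:-→d15:-→d16:-→d17:-→d18:-→d19:-→d20:-→d21:-→d22:-→d23:-→d24:-→d25:-→d26:-→d27:-→d28:-→d29:H0  best=H0
  add 0.0.0.0/0 -> H3 at depth 0
  - 248.48.140.152/29 clear@29
  add 108.58.0.0/16 -> H5 at depth 16
  ? 108.58.0.175  path d0:H3→d1:-→d2:-→d3:-→d4:-→d5:-→d6:-→d7:-→d8:-→d9:-→d10:-→d11:-→d12:-→d13:-→d14:-→d15:-→d16:H5  best=H5
  ? 108.58.0.0  path d0:H3→d1:-→d2:-→d3:-→d4:-→d5:-→d6:-→d7:-→d8:-→d9:-→d10:-→d11:-→d12:-→d13:-→d14:-→d15:-→d16:H5  best=H5
  ? 236.58.0.0  path d0:H3→d1:-→d2:-→d3:-  best=H3
  ? 108.58.3.47  path d0:H3→d1:-→d2:-→d3:-→d4:-→d5:-→d6:-→d7:-→d8:-→d9:-→d10:-→d11:-→d12:-→d13:-→d14:-→d15:-→d16:H5  best=H5
  add 108.58.96.0/20 -> H2 at depth 20

== LOOKUPS ==
["H0","H0","H0","H5","H5","H3","H5"]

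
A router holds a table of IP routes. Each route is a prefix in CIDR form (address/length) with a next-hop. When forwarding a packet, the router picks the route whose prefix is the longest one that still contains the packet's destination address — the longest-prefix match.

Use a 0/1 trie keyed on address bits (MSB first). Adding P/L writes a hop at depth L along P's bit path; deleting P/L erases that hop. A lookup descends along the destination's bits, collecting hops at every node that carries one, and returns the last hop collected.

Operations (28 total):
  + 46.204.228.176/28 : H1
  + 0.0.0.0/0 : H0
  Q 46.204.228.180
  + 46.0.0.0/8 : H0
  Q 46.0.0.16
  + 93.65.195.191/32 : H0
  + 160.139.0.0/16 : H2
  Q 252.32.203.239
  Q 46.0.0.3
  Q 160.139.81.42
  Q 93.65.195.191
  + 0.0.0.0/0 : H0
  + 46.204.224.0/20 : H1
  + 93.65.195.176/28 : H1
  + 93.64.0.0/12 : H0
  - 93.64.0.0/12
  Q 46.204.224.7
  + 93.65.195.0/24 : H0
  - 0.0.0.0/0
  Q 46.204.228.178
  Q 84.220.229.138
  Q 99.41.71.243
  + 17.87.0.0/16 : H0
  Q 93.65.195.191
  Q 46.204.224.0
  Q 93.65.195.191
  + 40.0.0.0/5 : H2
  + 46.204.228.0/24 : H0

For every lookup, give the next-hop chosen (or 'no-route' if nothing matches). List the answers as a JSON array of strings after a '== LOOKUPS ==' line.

Apply in order:
  add 46.204.228.176/28 -> H1 at depth 28
  add 0.0.0.0/0 -> H0 at depth 0
  ? 46.204.228.180  path d0:H0→d1:-→d2:-→d3:-→d4:-→d5:-→d6:-→d7:-→d8:-→d9:-→d10:-→d11:-→d12:-→d13:-→d14:-→d15:-→d16:-→d17:-→d18:-→d19:-→d20:-→d21:-→d22:-→d23:-→d24:-→d25:-→d26:-→d27:-→d28:H1  best=H1
  add 46.0.0.0/8 -> H0 at depth 8
  ? 46.0.0.16  path d0:H0→d1:-→d2:-→d3:-→d4:-→d5:-→d6:-→d7:-→d8:H0  best=H0
  add 93.65.195.191/32 -> H0 at depth 32
  add 160.139.0.0/16 -> H2 at depth 16
  ? 252.32.203.239  path d0:H0→d1:-  best=H0
  ? 46.0.0.3  path d0:H0→d1:-→d2:-→d3:-→d4:-→d5:-→d6:-→d7:-→d8:H0  best=H0
  ? 160.139.81.42  path d0:H0→d1:-→d2:-→d3:-→d4:-→d5:-→d6:-→d7:-→d8:-→d9:-→d10:-→d11:-→d12:-→d13:-→d14:-→d15:-→d16:H2  best=H2
  ? 93.65.195.191  path d0:H0→d1:-→d2:-→d3:-→d4:-→d5:-→d6:-→d7:-→d8:-→d9:-→d10:-→d11:-→d12:-→d13:-→d14:-→d15:-→d16:-→d17:-→d18:-→d19:-→d20:-→d21:-→d22:-→d23:-→d24:-→d25:-→d26:-→d27:-→d28:-→d29:-→d30:-→d31:-→d32:H0  best=H0
  add 0.0.0.0/0 -> H0 at depth 0
  add 46.204.224.0/20 -> H1 at depth 20
  add 93.65.195.176/28 -> H1 at depth 28
  add 93.64.0.0/12 -> H0 at depth 12
  del 93.64.0.0/12 (clear depth 12)
  ? 46.204.224.7  path d0:H0→d1:-→d2:-→d3:-→d4:-→d5:-→d6:-→d7:-→d8:H0→d9:-→d10:-→d11:-→d12:-→d13:-→d14:-→d15:-→d16:-→d17:-→d18:-→d19:-→d20:H1→d21:-  best=H1
  add 93.65.195.0/24 -> H0 at depth 24
  del 0.0.0.0/0 (clear depth 0)
  ? 46.204.228.178  path d0:-→d1:-→d2:-→d3:-→d4:-→d5:-→d6:-→d7:-→d8:H0→d9:-→d10:-→d11:-→d12:-→d13:-→d14:-→d15:-→d16:-→d17:-→d18:-→d19:-→d20:H1→d21:-→d22:-→d23:-→d24:-→d25:-→d26:-→d27:-→d28:H1  best=H1
  ? 84.220.229.138  path d0:-→d1:-→d2:-→d3:-→d4:-  best=no-route
  ? 99.41.71.243  path d0:-→d1:-→d2:-  best=no-route
  add 17.87.0.0/16 -> H0 at depth 16
  ? 93.65.195.191  path d0:-→d1:-→d2:-→d3:-→d4:-→d5:-→d6:-→d7:-→d8:-→d9:-→d10:-→d11:-→d12:-→d13:-→d14:-→d15:-→d16:-→d17:-→d18:-→d19:-→d20:-→d21:-→d22:-→d23:-→d24:H0→d25:-→d26:-→d27:-→d28:H1→d29:-→d30:-→d31:-→d32:H0  best=H0
  ? 46.204.224.0  path d0:-→d1:-→d2:-→d3:-→d4:-→d5:-→d6:-→d7:-→d8:H0→d9:-→d10:-→d11:-→d12:-→d13:-→d14:-→d15:-→d16:-→d17:-→d18:-→d19:-→d20:H1→d21:-  best=H1
  ? 93.65.195.191  path d0:-→d1:-→d2:-→d3:-→d4:-→d5:-→d6:-→d7:-→d8:-→d9:-→d10:-→d11:-→d12:-→d13:-→d14:-→d15:-→d16:-→d17:-→d18:-→d19:-→d20:-→d21:-→d22:-→d23:-→d24:H0→d25:-→d26:-→d27:-→d28:H1→d29:-→d30:-→d31:-→d32:H0  best=H0
  add 40.0.0.0/5 -> H2 at depth 5
  add 46.204.228.0/24 -> H0 at depth 24

== LOOKUPS ==
["H1","H0","H0","H0","H2","H0","H1","H1","no-route","no-route","H0","H1","H0"]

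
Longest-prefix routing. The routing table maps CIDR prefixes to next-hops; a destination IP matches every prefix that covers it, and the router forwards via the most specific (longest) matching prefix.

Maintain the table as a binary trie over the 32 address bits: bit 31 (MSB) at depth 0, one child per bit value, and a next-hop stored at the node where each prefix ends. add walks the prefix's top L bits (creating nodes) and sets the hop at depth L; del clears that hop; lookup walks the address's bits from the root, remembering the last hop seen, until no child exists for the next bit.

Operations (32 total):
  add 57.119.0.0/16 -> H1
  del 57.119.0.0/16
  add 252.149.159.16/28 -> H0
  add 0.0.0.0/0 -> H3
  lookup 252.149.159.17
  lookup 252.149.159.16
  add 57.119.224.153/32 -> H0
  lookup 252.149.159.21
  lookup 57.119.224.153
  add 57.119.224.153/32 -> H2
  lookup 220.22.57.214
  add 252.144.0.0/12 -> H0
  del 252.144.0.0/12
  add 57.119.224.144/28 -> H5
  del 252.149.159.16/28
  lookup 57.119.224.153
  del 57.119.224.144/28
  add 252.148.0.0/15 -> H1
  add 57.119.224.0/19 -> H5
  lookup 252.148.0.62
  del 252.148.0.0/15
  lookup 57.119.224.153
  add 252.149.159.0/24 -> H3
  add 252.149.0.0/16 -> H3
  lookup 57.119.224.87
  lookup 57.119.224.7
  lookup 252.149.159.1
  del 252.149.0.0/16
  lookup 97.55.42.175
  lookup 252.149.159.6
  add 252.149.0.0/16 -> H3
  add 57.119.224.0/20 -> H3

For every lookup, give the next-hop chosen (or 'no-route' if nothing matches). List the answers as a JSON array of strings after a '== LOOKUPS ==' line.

Trace:
  add 57.119.0.0/16 -> H1 at depth 16
  - 57.119.0.0/16 clear@16
  add 252.149.159.16/28 -> H0 at depth 28
  add 0.0.0.0/0 -> H3 at depth 0
  Q 252.149.159.17: descend 1111110010010101100111110001 ; hops seen [H3,H0] ; pick H0
  Q 252.149.159.16: descend 1111110010010101100111110001 ; hops seen [H3,H0] ; pick H0
  add 57.119.224.153/32 -> H0 at depth 32
  Q 252.149.159.21: descend 1111110010010101100111110001 ; hops seen [H3,H0] ; pick H0
  Q 57.119.224.153: descend 00111001011101111110000010011001 ; hops seen [H3,H0] ; pick H0
  add 57.119.224.153/32 -> H2 at depth 32
  Q 220.22.57.214: descend 11 ; hops seen [H3] ; pick H3
  add 252.144.0.0/12 -> H0 at depth 12
  - 252.144.0.0/12 clear@12
  add 57.119.224.144/28 -> H5 at depth 28
  - 252.149.159.16/28 clear@28
  Q 57.119.224.153: descend 00111001011101111110000010011001 ; hops seen [H3,H5,H2] ; pick H2
  - 57.119.224.144/28 clear@28
  add 252.148.0.0/15 -> H1 at depth 15
  add 57.119.224.0/19 -> H5 at depth 19
  Q 252.148.0.62: descend 111111001001010 ; hops seen [H3,H1] ; pick H1
  - 252.148.0.0/15 clear@15
  Q 57.119.224.153: descend 00111001011101111110000010011001 ; hops seen [H3,H5,H2] ; pick H2
  add 252.149.159.0/24 -> H3 at depth 24
  add 252.149.0.0/16 -> H3 at depth 16
  Q 57.119.224.87: descend 001110010111011111100000 ; hops seen [H3,H5] ; pick H5
  Q 57.119.224.7: descend 001110010111011111100000 ; hops seen [H3,H5] ; pick H5
  Q 252.149.159.1: descend 111111001001010110011111000 ; hops seen [H3,H3,H3] ; pick H3
  - 252.149.0.0/16 clear@16
  Q 97.55.42.175: descend 0 ; hops seen [H3] ; pick H3
  Q 252.149.159.6: descend 111111001001010110011111000 ; hops seen [H3,H3] ; pick H3
  add 252.149.0.0/16 -> H3 at depth 16
  add 57.119.224.0/20 -> H3 at depth 20

== LOOKUPS ==
["H0","H0","H0","H0","H3","H2","H1","H2","H5","H5","H3","H3","H3"]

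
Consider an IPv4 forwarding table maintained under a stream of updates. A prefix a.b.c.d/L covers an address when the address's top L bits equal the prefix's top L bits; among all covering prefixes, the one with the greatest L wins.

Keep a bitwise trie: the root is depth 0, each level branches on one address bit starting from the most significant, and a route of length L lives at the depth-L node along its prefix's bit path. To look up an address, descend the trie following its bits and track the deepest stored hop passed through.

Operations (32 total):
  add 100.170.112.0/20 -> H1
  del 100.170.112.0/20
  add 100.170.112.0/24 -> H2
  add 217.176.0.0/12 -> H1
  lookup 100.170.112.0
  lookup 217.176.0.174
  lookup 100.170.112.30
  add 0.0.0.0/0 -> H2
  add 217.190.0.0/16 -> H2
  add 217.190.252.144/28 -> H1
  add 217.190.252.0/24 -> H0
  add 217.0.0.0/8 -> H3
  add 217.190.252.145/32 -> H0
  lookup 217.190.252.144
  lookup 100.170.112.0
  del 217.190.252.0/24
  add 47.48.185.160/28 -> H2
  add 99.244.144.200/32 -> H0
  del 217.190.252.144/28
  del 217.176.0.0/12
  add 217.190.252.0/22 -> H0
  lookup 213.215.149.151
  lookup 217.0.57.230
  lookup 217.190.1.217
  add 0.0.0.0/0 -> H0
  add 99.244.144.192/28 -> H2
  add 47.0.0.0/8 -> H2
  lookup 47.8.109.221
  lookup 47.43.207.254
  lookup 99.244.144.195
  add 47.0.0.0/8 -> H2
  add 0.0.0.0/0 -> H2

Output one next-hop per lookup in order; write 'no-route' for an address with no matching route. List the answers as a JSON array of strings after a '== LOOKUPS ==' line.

Apply in order:
  add 100.170.112.0/20 -> H1 at depth 20
  del 100.170.112.0/20 (clear depth 20)
  add 100.170.112.0/24 -> H2 at depth 24
  add 217.176.0.0/12 -> H1 at depth 12
  ? 100.170.112.0  path d0:-→d1:-→d2:-→d3:-→d4:-→d5:-→d6:-→d7:-→d8:-→d9:-→d10:-→d11:-→d12:-→d13:-→d14:-→d15:-→d16:-→d17:-→d18:-→d19:-→d20:-→d21:-→d22:-→d23:-→d24:H2  best=H2
  ? 217.176.0.174  path d0:-→d1:-→d2:-→d3:-→d4:-→d5:-→d6:-→d7:-→d8:-→d9:-→d10:-→d11:-→d12:H1  best=H1
  ? 100.170.112.30  path d0:-→d1:-→d2:-→d3:-→d4:-→d5:-→d6:-→d7:-→d8:-→d9:-→d10:-→d11:-→d12:-→d13:-→d14:-→d15:-→d16:-→d17:-→d18:-→d19:-→d20:-→d21:-→d22:-→d23:-→d24:H2  best=H2
  add 0.0.0.0/0 -> H2 at depth 0
  add 217.190.0.0/16 -> H2 at depth 16
  add 217.190.252.144/28 -> H1 at depth 28
  add 217.190.252.0/24 -> H0 at depth 24
  add 217.0.0.0/8 -> H3 at depth 8
  add 217.190.252.145/32 -> H0 at depth 32
  ? 217.190.252.144  path d0:H2→d1:-→d2:-→d3:-→d4:-→d5:-→d6:-→d7:-→d8:H3→d9:-→d10:-→d11:-→d12:H1→d13:-→d14:-→d15:-→d16:H2→d17:-→d18:-→d19:-→d20:-→d21:-→d22:-→d23:-→d24:H0→d25:-→d26:-→d27:-→d28:H1→d29:-→d30:-→d31:-  best=H1
  ? 100.170.112.0  path d0:H2→d1:-→d2:-→d3:-→d4:-→d5:-→d6:-→d7:-→d8:-→d9:-→d10:-→d11:-→d12:-→d13:-→d14:-→d15:-→d16:-→d17:-→d18:-→d19:-→d20:-→d21:-→d22:-→d23:-→d24:H2  best=H2
  del 217.190.252.0/24 (clear depth 24)
  add 47.48.185.160/28 -> H2 at depth 28
  add 99.244.144.200/32 -> H0 at depth 32
  del 217.190.252.144/28 (clear depth 28)
  del 217.176.0.0/12 (clear depth 12)
  add 217.190.252.0/22 -> H0 at depth 22
  ? 213.215.149.151  path d0:H2→d1:-→d2:-→d3:-→d4:-  best=H2
  ? 217.0.57.230  path d0:H2→d1:-→d2:-→d3:-→d4:-→d5:-→d6:-→d7:-→d8:H3  best=H3
  ? 217.190.1.217  path d0:H2→d1:-→d2:-→d3:-→d4:-→d5:-→d6:-→d7:-→d8:H3→d9:-→d10:-→d11:-→d12:-→d13:-→d14:-→d15:-→d16:H2  best=H2
  add 0.0.0.0/0 -> H0 at depth 0
  add 99.244.144.192/28 -> H2 at depth 28
  add 47.0.0.0/8 -> H2 at depth 8
  ? 47.8.109.221  path d0:H0→d1:-→d2:-→d3:-→d4:-→d5:-→d6:-→d7:-→d8:H2→d9:-→d10:-  best=H2
  ? 47.43.207.254  path d0:H0→d1:-→d2:-→d3:-→d4:-→d5:-→d6:-→d7:-→d8:H2→d9:-→d10:-→d11:-  best=H2
  ? 99.244.144.195  path d0:H0→d1:-→d2:-→d3:-→d4:-→d5:-→d6:-→d7:-→d8:-→d9:-→d10:-→d11:-→d12:-→d13:-→d14:-→d15:-→d16:-→d17:-→d18:-→d19:-→d20:-→d21:-→d22:-→d23:-→d24:-→d25:-→d26:-→d27:-→d28:H2  best=H2
  add 47.0.0.0/8 -> H2 at depth 8
  add 0.0.0.0/0 -> H2 at depth 0

== LOOKUPS ==
["H2","H1","H2","H1","H2","H2","H3","H2","H2","H2","H2"]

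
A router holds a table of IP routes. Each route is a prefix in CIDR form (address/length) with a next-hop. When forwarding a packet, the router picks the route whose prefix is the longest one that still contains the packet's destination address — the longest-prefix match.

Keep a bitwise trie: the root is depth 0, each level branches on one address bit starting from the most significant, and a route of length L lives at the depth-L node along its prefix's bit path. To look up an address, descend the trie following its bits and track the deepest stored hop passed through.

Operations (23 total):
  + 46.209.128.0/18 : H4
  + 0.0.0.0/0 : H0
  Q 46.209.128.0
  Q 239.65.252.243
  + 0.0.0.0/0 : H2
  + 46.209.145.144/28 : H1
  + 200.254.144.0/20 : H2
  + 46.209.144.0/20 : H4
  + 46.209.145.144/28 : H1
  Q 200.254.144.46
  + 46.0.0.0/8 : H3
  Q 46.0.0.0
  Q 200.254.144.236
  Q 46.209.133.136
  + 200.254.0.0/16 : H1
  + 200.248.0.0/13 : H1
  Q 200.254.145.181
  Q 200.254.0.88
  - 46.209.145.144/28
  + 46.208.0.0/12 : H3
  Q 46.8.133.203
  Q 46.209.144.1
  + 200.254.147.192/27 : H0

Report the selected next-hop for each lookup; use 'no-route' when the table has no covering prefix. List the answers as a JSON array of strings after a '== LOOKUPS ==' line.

Process each operation:
  add 46.209.128.0/18 -> H4 at depth 18
  add 0.0.0.0/0 -> H0 at depth 0
  lookup 46.209.128.0: bits 001011101101000110 walk d0:H0→d1:-→d2:-→d3:-→d4:-→d5:-→d6:-→d7:-→d8:-→d9:-→d10:-→d11:-→d12:-→d13:-→d14:-→d15:-→d16:-→d17:-→d18:H4 -> H4
  lookup 239.65.252.243: bits ε walk d0:H0 -> H0
  add 0.0.0.0/0 -> H2 at depth 0
  add 46.209.145.144/28 -> H1 at depth 28
  add 200.254.144.0/20 -> H2 at depth 20
  add 46.209.144.0/20 -> H4 at depth 20
  add 46.209.145.144/28 -> H1 at depth 28
  lookup 200.254.144.46: bits 11001000111111101001 walk d0:H2→d1:-→d2:-→d3:-→d4:-→d5:-→d6:-→d7:-→d8:-→d9:-→d10:-→d11:-→d12:-→d13:-→d14:-→d15:-→d16:-→d17:-→d18:-→d19:-→d20:H2 -> H2
  add 46.0.0.0/8 -> H3 at depth 8
  lookup 46.0.0.0: bits 00101110 walk d0:H2→d1:-→d2:-→d3:-→d4:-→d5:-→d6:-→d7:-→d8:H3 -> H3
  lookup 200.254.144.236: bits 11001000111111101001 walk d0:H2→d1:-→d2:-→d3:-→d4:-→d5:-→d6:-→d7:-→d8:-→d9:-→d10:-→d11:-→d12:-→d13:-→d14:-→d15:-→d16:-→d17:-→d18:-→d19:-→d20:H2 -> H2
  lookup 46.209.133.136: bits 0010111011010001100 walk d0:H2→d1:-→d2:-→d3:-→d4:-→d5:-→d6:-→d7:-→d8:H3→d9:-→d10:-→d11:-→d12:-→d13:-→d14:-→d15:-→d16:-→d17:-→d18:H4→d19:- -> H4
  add 200.254.0.0/16 -> H1 at depth 16
  add 200.248.0.0/13 -> H1 at depth 13
  lookup 200.254.145.181: bits 11001000111111101001 walk d0:H2→d1:-→d2:-→d3:-→d4:-→d5:-→d6:-→d7:-→d8:-→d9:-→d10:-→d11:-→d12:-→d13:H1→d14:-→d15:-→d16:H1→d17:-→d18:-→d19:-→d20:H2 -> H2
  lookup 200.254.0.88: bits 1100100011111110 walk d0:H2→d1:-→d2:-→d3:-→d4:-→d5:-→d6:-→d7:-→d8:-→d9:-→d10:-→d11:-→d12:-→d13:H1→d14:-→d15:-→d16:H1 -> H1
  del 46.209.145.144/28 (clear depth 28)
  add 46.208.0.0/12 -> H3 at depth 12
  lookup 46.8.133.203: bits 00101110 walk d0:H2→d1:-→d2:-→d3:-→d4:-→d5:-→d6:-→d7:-→d8:H3 -> H3
  lookup 46.209.144.1: bits 00101110110100011001000 walk d0:H2→d1:-→d2:-→d3:-→d4:-→d5:-→d6:-→d7:-→d8:H3→d9:-→d10:-→d11:-→d12:H3→d13:-→d14:-→d15:-→d16:-→d17:-→d18:H4→d19:-→d20:H4→d21:-→d22:-→d23:- -> H4
  add 200.254.147.192/27 -> H0 at depth 27

== LOOKUPS ==
["H4","H0","H2","H3","H2","H4","H2","H1","H3","H4"]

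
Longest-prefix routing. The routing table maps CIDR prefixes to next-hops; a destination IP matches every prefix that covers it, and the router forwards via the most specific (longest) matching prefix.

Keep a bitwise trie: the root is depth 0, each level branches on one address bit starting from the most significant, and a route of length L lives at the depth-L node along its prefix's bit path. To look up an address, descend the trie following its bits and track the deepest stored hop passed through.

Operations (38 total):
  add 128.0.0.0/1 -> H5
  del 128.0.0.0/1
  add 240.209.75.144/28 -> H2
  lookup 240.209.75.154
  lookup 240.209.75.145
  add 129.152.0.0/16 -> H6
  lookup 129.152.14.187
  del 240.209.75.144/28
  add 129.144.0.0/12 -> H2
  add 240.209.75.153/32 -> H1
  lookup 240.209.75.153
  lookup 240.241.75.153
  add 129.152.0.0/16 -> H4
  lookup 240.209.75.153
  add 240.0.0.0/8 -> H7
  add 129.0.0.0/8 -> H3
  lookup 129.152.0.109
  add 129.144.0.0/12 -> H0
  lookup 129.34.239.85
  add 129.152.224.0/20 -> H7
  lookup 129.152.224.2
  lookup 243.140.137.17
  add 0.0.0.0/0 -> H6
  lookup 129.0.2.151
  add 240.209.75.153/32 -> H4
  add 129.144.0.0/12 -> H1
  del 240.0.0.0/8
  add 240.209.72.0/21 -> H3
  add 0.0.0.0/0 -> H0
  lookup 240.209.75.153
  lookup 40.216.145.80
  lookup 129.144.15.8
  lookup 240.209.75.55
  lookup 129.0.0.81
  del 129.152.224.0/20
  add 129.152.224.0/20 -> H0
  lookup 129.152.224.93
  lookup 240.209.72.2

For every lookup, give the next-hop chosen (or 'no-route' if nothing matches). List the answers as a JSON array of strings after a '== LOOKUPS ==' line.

Apply in order:
  add 128.0.0.0/1 -> H5 at depth 1
  del 128.0.0.0/1 (clear depth 1)
  add 240.209.75.144/28 -> H2 at depth 28
  ? 240.209.75.154  path d0:-→d1:-→d2:-→d3:-→d4:-→d5:-→d6:-→d7:-→d8:-→d9:-→d10:-→d11:-→d12:-→d13:-→d14:-→d15:-→d16:-→d17:-→d18:-→d19:-→d20:-→d21:-→d22:-→d23:-→d24:-→d25:-→d26:-→d27:-→d28:H2  best=H2
  ? 240.209.75.145  path d0:-→d1:-→d2:-→d3:-→d4:-→d5:-→d6:-→d7:-→d8:-→d9:-→d10:-→d11:-→d12:-→d13:-→d14:-→d15:-→d16:-→d17:-→d18:-→d19:-→d20:-→d21:-→d22:-→d23:-→d24:-→d25:-→d26:-→d27:-→d28:H2  best=H2
  add 129.152.0.0/16 -> H6 at depth 16
  ? 129.152.14.187  path d0:-→d1:-→d2:-→d3:-→d4:-→d5:-→d6:-→d7:-→d8:-→d9:-→d10:-→d11:-→d12:-→d13:-→d14:-→d15:-→d16:H6  best=H6
  del 240.209.75.144/28 (clear depth 28)
  add 129.144.0.0/12 -> H2 at depth 12
  add 240.209.75.153/32 -> H1 at depth 32
  ? 240.209.75.153  path d0:-→d1:-→d2:-→d3:-→d4:-→d5:-→d6:-→d7:-→d8:-→d9:-→d10:-→d11:-→d12:-→d13:-→d14:-→d15:-→d16:-→d17:-→d18:-→d19:-→d20:-→d21:-→d22:-→d23:-→d24:-→d25:-→d26:-→d27:-→d28:-→d29:-→d30:-→d31:-→d32:H1  best=H1
  ? 240.241.75.153  path d0:-→d1:-→d2:-→d3:-→d4:-→d5:-→d6:-→d7:-→d8:-→d9:-→d10:-  best=no-route
  add 129.152.0.0/16 -> H4 at depth 16
  ? 240.209.75.153  path d0:-→d1:-→d2:-→d3:-→d4:-→d5:-→d6:-→d7:-→d8:-→d9:-→d10:-→d11:-→d12:-→d13:-→d14:-→d15:-→d16:-→d17:-→d18:-→d19:-→d20:-→d21:-→d22:-→d23:-→d24:-→d25:-→d26:-→d27:-→d28:-→d29:-→d30:-→d31:-→d32:H1  best=H1
  add 240.0.0.0/8 -> H7 at depth 8
  add 129.0.0.0/8 -> H3 at depth 8
  ? 129.152.0.109  path d0:-→d1:-→d2:-→d3:-→d4:-→d5:-→d6:-→d7:-→d8:H3→d9:-→d10:-→d11:-→d12:H2→d13:-→d14:-→d15:-→d16:H4  best=H4
  add 129.144.0.0/12 -> H0 at depth 12
  ? 129.34.239.85  path d0:-→d1:-→d2:-→d3:-→d4:-→d5:-→d6:-→d7:-→d8:H3  best=H3
  add 129.152.224.0/20 -> H7 at depth 20
  ? 129.152.224.2  path d0:-→d1:-→d2:-→d3:-→d4:-→d5:-→d6:-→d7:-→d8:H3→d9:-→d10:-→d11:-→d12:H0→d13:-→d14:-→d15:-→d16:H4→d17:-→d18:-→d19:-→d20:H7  best=H7
  ? 243.140.137.17  path d0:-→d1:-→d2:-→d3:-→d4:-→d5:-→d6:-  best=no-route
  add 0.0.0.0/0 -> H6 at depth 0
  ? 129.0.2.151  path d0:H6→d1:-→d2:-→d3:-→d4:-→d5:-→d6:-→d7:-→d8:H3  best=H3
  add 240.209.75.153/32 -> H4 at depth 32
  add 129.144.0.0/12 -> H1 at depth 12
  del 240.0.0.0/8 (clear depth 8)
  add 240.209.72.0/21 -> H3 at depth 21
  add 0.0.0.0/0 -> H0 at depth 0
  ? 240.209.75.153  path d0:H0→d1:-→d2:-→d3:-→d4:-→d5:-→d6:-→d7:-→d8:-→d9:-→d10:-→d11:-→d12:-→d13:-→d14:-→d15:-→d16:-→d17:-→d18:-→d19:-→d20:-→d21:H3→d22:-→d23:-→d24:-→d25:-→d26:-→d27:-→d28:-→d29:-→d30:-→d31:-→d32:H4  best=H4
  ? 40.216.145.80  path d0:H0  best=H0
  ? 129.144.15.8  path d0:H0→d1:-→d2:-→d3:-→d4:-→d5:-→d6:-→d7:-→d8:H3→d9:-→d10:-→d11:-→d12:H1  best=H1
  ? 240.209.75.55  path d0:H0→d1:-→d2:-→d3:-→d4:-→d5:-→d6:-→d7:-→d8:-→d9:-→d10:-→d11:-→d12:-→d13:-→d14:-→d15:-→d16:-→d17:-→d18:-→d19:-→d20:-→d21:H3→d22:-→d23:-→d24:-  best=H3
  ? 129.0.0.81  path d0:H0→d1:-→d2:-→d3:-→d4:-→d5:-→d6:-→d7:-→d8:H3  best=H3
  del 129.152.224.0/20 (clear depth 20)
  add 129.152.224.0/20 -> H0 at depth 20
  ? 129.152.224.93  path d0:H0→d1:-→d2:-→d3:-→d4:-→d5:-→d6:-→d7:-→d8:H3→d9:-→d10:-→d11:-→d12:H1→d13:-→d14:-→d15:-→d16:H4→d17:-→d18:-→d19:-→d20:H0  best=H0
  ? 240.209.72.2  path d0:H0→d1:-→d2:-→d3:-→d4:-→d5:-→d6:-→d7:-→d8:-→d9:-→d10:-→d11:-→d12:-→d13:-→d14:-→d15:-→d16:-→d17:-→d18:-→d19:-→d20:-→d21:H3→d22:-  best=H3

== LOOKUPS ==
["H2","H2","H6","H1","no-route","H1","H4","H3","H7","no-route","H3","H4","H0","H1","H3","H3","H0","H3"]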